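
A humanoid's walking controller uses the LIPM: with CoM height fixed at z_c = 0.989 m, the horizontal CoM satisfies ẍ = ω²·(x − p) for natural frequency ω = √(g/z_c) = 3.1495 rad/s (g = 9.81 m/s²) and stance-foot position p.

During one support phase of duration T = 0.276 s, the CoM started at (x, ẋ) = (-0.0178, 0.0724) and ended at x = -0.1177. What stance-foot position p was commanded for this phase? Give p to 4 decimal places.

p = 0.2868

ωT = 3.1495·0.276 = 0.869262; cosh(ωT) = 1.402205, sinh(ωT) = 0.982945
x(T) = p + (x₀−p)·cosh(ωT) + (ẋ₀/ω)·sinh(ωT) ⇒ p·(1 − cosh) = x(T) − x₀·cosh − (ẋ₀/ω)·sinh
numerator   = -0.1177 − (-0.0178)·1.402205 − (0.0724/3.1495)·0.982945 = -0.115336
denominator = 1 − 1.402205 = -0.402205
p = -0.115336 / -0.402205 = 0.2868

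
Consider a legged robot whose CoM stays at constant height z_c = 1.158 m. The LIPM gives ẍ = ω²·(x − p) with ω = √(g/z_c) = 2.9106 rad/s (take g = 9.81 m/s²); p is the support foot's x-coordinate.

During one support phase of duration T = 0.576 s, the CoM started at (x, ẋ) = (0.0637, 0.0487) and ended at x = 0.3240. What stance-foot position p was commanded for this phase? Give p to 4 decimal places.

p = -0.0592

ωT = 2.9106·0.576 = 1.676506; cosh(ωT) = 2.766933, sinh(ωT) = 2.579906
x(T) = p + (x₀−p)·cosh(ωT) + (ẋ₀/ω)·sinh(ωT) ⇒ p·(1 − cosh) = x(T) − x₀·cosh − (ẋ₀/ω)·sinh
numerator   = 0.3240 − (0.0637)·2.766933 − (0.0487/2.9106)·2.579906 = 0.104580
denominator = 1 − 2.766933 = -1.766933
p = 0.104580 / -1.766933 = -0.0592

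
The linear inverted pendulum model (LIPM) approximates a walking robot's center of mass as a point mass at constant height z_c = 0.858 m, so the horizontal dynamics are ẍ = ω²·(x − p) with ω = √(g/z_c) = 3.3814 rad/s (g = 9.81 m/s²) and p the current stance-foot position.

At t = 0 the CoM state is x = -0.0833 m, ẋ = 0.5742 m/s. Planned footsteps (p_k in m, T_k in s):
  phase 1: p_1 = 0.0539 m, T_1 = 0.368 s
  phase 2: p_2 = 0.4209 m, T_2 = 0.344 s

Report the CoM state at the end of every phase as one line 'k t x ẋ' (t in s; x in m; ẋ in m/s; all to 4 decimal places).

phase 1: p=0.0539, T=0.368, ωT=1.244355, cosh=1.879411, sinh=1.591285; start (x,ẋ)=(-0.083300, 0.574200) → end (x,ẋ)=(0.066263, 0.340916)
phase 2: p=0.4209, T=0.344, ωT=1.163202, cosh=1.756323, sinh=1.443839; start (x,ẋ)=(0.066263, 0.340916) → end (x,ẋ)=(-0.056388, -1.132649)

1 0.3680 0.0663 0.3409
2 0.7120 -0.0564 -1.1326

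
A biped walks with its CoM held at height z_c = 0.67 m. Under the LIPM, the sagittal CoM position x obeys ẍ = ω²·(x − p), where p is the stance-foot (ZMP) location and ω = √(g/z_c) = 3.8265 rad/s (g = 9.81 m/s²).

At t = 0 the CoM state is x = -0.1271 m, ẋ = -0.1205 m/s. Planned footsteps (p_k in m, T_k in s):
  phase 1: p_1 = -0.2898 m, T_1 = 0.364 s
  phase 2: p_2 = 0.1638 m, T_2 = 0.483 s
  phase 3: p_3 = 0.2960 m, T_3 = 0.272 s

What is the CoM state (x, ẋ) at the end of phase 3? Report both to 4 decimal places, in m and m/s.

x = 0.7455, ẋ = 1.9849

phase 1: p=-0.2898, T=0.364, ωT=1.392846, cosh=2.137330, sinh=1.888963; start (x,ẋ)=(-0.127100, -0.120500) → end (x,ẋ)=(-0.001542, 0.918466)
phase 2: p=0.1638, T=0.483, ωT=1.848199, cosh=3.252950, sinh=3.095429; start (x,ẋ)=(-0.001542, 0.918466) → end (x,ẋ)=(0.368941, 1.029309)
phase 3: p=0.2960, T=0.272, ωT=1.040808, cosh=1.592337, sinh=1.239167; start (x,ẋ)=(0.368941, 1.029309) → end (x,ẋ)=(0.745476, 1.984869)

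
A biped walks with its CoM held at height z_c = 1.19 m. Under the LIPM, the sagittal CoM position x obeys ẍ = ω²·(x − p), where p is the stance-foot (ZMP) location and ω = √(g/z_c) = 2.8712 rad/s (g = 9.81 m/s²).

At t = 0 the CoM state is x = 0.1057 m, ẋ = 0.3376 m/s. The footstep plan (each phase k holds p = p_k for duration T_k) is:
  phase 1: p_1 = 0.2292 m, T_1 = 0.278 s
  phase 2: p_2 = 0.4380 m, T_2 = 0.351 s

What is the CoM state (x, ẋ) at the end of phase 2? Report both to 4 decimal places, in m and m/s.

phase 1: p=0.2292, T=0.278, ωT=0.798194, cosh=1.335833, sinh=0.885691; start (x,ẋ)=(0.105700, 0.337600) → end (x,ẋ)=(0.168366, 0.136917)
phase 2: p=0.4380, T=0.351, ωT=1.007791, cosh=1.552284, sinh=1.187259; start (x,ẋ)=(0.168366, 0.136917) → end (x,ẋ)=(0.076067, -0.706612)

x = 0.0761, ẋ = -0.7066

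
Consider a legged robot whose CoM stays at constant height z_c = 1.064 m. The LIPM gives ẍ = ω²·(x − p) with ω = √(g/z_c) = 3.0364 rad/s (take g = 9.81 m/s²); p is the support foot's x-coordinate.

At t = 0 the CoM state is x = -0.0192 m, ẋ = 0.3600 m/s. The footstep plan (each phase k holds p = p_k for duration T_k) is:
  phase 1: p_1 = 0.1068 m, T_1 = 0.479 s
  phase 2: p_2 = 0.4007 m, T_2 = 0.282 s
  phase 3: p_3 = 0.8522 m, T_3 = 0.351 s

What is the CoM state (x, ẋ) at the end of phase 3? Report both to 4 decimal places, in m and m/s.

x = -1.0199, ẋ = -5.0561

phase 1: p=0.1068, T=0.479, ωT=1.454436, cosh=2.257799, sinh=2.024267; start (x,ẋ)=(-0.019200, 0.360000) → end (x,ẋ)=(0.062317, 0.038351)
phase 2: p=0.4007, T=0.282, ωT=0.856265, cosh=1.389548, sinh=0.964802; start (x,ẋ)=(0.062317, 0.038351) → end (x,ẋ)=(-0.057313, -0.938011)
phase 3: p=0.8522, T=0.351, ωT=1.065776, cosh=1.623776, sinh=1.279316; start (x,ẋ)=(-0.057313, -0.938011) → end (x,ẋ)=(-1.019855, -5.056137)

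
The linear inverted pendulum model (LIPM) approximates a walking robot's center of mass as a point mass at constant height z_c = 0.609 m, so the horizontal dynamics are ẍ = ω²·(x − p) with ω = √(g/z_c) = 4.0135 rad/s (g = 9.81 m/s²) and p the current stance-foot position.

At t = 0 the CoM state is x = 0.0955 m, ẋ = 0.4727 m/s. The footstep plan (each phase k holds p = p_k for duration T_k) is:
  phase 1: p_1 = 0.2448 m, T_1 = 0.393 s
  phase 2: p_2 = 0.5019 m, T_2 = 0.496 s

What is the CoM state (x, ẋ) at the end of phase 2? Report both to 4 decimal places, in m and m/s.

phase 1: p=0.2448, T=0.393, ωT=1.577306, cosh=2.524211, sinh=2.317680; start (x,ẋ)=(0.095500, 0.472700) → end (x,ẋ)=(0.140906, -0.195595)
phase 2: p=0.5019, T=0.496, ωT=1.990696, cosh=3.728614, sinh=3.592013; start (x,ẋ)=(0.140906, -0.195595) → end (x,ẋ)=(-1.019162, -5.933589)

x = -1.0192, ẋ = -5.9336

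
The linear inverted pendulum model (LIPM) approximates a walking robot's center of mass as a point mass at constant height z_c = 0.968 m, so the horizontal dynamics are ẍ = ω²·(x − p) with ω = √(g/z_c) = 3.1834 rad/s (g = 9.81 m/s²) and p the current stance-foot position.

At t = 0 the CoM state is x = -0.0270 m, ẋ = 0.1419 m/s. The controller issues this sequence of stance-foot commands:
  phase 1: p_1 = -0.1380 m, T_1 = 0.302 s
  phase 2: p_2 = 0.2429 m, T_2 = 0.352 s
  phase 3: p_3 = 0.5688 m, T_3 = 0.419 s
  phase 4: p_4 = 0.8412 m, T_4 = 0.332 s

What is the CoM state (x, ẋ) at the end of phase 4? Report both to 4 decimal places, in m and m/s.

phase 1: p=-0.1380, T=0.302, ωT=0.961387, cosh=1.498842, sinh=1.116479; start (x,ẋ)=(-0.027000, 0.141900) → end (x,ẋ)=(0.078138, 0.607202)
phase 2: p=0.2429, T=0.352, ωT=1.120557, cosh=1.696330, sinh=1.370232; start (x,ẋ)=(0.078138, 0.607202) → end (x,ẋ)=(0.224768, 0.311326)
phase 3: p=0.5688, T=0.419, ωT=1.333845, cosh=2.029535, sinh=1.766073; start (x,ẋ)=(0.224768, 0.311326) → end (x,ẋ)=(0.043291, -1.302341)
phase 4: p=0.8412, T=0.332, ωT=1.056889, cosh=1.612470, sinh=1.264935; start (x,ẋ)=(0.043291, -1.302341) → end (x,ẋ)=(-0.962894, -5.313001)

x = -0.9629, ẋ = -5.3130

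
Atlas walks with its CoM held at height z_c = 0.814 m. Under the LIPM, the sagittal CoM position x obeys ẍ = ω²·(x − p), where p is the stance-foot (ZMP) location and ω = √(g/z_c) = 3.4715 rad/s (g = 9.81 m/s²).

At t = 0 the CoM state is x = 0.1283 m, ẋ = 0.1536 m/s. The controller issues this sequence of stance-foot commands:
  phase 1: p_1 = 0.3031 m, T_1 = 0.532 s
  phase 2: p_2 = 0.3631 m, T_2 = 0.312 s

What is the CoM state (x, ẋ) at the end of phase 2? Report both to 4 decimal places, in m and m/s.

x = -0.9639, ẋ = -4.4957

phase 1: p=0.3031, T=0.532, ωT=1.846838, cosh=3.248738, sinh=3.091003; start (x,ẋ)=(0.128300, 0.153600) → end (x,ẋ)=(-0.128015, -1.376671)
phase 2: p=0.3631, T=0.312, ωT=1.083108, cosh=1.646194, sinh=1.307652; start (x,ẋ)=(-0.128015, -1.376671) → end (x,ẋ)=(-0.963938, -4.495690)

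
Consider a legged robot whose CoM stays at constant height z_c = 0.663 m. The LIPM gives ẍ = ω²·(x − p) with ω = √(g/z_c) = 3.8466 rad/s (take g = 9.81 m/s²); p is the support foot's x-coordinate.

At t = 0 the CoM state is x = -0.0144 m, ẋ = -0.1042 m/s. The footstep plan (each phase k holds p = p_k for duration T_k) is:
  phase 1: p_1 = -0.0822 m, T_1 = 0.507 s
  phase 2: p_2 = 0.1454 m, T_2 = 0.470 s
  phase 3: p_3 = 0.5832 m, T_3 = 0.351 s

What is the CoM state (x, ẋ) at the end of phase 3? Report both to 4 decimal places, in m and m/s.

phase 1: p=-0.0822, T=0.507, ωT=1.950226, cosh=3.586260, sinh=3.444018; start (x,ẋ)=(-0.014400, -0.104200) → end (x,ẋ)=(0.067654, 0.524510)
phase 2: p=0.1454, T=0.470, ωT=1.807902, cosh=3.130819, sinh=2.966822; start (x,ẋ)=(0.067654, 0.524510) → end (x,ẋ)=(0.306537, 0.754893)
phase 3: p=0.5832, T=0.351, ωT=1.350157, cosh=2.058615, sinh=1.799415; start (x,ẋ)=(0.306537, 0.754893) → end (x,ẋ)=(0.366792, -0.360924)

x = 0.3668, ẋ = -0.3609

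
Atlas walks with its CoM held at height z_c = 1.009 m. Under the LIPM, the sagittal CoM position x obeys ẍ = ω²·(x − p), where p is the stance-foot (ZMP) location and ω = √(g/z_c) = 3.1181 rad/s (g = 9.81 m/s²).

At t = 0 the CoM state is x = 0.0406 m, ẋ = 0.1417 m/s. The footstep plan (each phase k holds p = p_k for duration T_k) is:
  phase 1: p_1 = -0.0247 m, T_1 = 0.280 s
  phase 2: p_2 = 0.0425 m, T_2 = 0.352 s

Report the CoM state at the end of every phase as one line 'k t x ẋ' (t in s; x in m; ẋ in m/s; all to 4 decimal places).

1 0.2800 0.1120 0.4005
2 0.6320 0.3293 0.9555

phase 1: p=-0.0247, T=0.280, ωT=0.873068, cosh=1.405957, sinh=0.988288; start (x,ẋ)=(0.040600, 0.141700) → end (x,ẋ)=(0.112021, 0.400451)
phase 2: p=0.0425, T=0.352, ωT=1.097571, cosh=1.665279, sinh=1.331599; start (x,ẋ)=(0.112021, 0.400451) → end (x,ẋ)=(0.329287, 0.955519)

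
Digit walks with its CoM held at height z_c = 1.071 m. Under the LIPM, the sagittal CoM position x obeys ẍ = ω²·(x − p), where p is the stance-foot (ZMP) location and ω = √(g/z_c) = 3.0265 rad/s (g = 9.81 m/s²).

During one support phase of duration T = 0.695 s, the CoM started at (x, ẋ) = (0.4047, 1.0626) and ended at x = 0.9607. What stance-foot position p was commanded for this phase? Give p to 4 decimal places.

ωT = 3.0265·0.695 = 2.103417; cosh(ωT) = 4.158082, sinh(ωT) = 4.036043
x(T) = p + (x₀−p)·cosh(ωT) + (ẋ₀/ω)·sinh(ωT) ⇒ p·(1 − cosh) = x(T) − x₀·cosh − (ẋ₀/ω)·sinh
numerator   = 0.9607 − (0.4047)·4.158082 − (1.0626/3.0265)·4.036043 = -2.139125
denominator = 1 − 4.158082 = -3.158082
p = -2.139125 / -3.158082 = 0.6773

p = 0.6773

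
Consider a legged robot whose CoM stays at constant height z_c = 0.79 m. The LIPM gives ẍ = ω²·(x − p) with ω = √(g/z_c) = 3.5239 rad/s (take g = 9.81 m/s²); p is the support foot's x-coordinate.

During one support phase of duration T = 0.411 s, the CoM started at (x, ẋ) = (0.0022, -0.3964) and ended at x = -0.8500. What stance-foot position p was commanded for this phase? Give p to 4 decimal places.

ωT = 3.5239·0.411 = 1.448323; cosh(ωT) = 2.245467, sinh(ωT) = 2.010503
x(T) = p + (x₀−p)·cosh(ωT) + (ẋ₀/ω)·sinh(ωT) ⇒ p·(1 − cosh) = x(T) − x₀·cosh − (ẋ₀/ω)·sinh
numerator   = -0.8500 − (0.0022)·2.245467 − (-0.3964/3.5239)·2.010503 = -0.628781
denominator = 1 − 2.245467 = -1.245467
p = -0.628781 / -1.245467 = 0.5049

p = 0.5049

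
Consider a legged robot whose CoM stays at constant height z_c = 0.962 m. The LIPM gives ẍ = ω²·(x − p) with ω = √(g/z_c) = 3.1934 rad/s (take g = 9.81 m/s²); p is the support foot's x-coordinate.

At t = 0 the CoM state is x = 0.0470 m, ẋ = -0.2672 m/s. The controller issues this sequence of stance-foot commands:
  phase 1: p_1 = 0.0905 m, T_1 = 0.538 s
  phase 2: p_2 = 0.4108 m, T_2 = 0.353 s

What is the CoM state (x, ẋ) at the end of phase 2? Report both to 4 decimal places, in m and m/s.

phase 1: p=0.0905, T=0.538, ωT=1.718049, cosh=2.876530, sinh=2.697114; start (x,ẋ)=(0.047000, -0.267200) → end (x,ẋ)=(-0.260304, -1.143273)
phase 2: p=0.4108, T=0.353, ωT=1.127270, cosh=1.705567, sinh=1.381651; start (x,ẋ)=(-0.260304, -1.143273) → end (x,ẋ)=(-1.228458, -4.910947)

x = -1.2285, ẋ = -4.9109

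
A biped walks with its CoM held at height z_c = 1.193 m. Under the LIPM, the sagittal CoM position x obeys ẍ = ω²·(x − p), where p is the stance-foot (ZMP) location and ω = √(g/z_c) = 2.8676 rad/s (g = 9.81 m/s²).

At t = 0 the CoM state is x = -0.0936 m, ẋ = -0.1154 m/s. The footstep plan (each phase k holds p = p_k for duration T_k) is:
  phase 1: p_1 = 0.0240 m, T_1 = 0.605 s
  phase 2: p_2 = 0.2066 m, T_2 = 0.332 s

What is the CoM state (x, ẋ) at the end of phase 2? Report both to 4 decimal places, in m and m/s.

x = -1.2269, ẋ = -3.8936

phase 1: p=0.0240, T=0.605, ωT=1.734898, cosh=2.922384, sinh=2.745966; start (x,ẋ)=(-0.093600, -0.115400) → end (x,ẋ)=(-0.430177, -1.263264)
phase 2: p=0.2066, T=0.332, ωT=0.952043, cosh=1.488475, sinh=1.102523; start (x,ẋ)=(-0.430177, -1.263264) → end (x,ẋ)=(-1.226922, -3.893570)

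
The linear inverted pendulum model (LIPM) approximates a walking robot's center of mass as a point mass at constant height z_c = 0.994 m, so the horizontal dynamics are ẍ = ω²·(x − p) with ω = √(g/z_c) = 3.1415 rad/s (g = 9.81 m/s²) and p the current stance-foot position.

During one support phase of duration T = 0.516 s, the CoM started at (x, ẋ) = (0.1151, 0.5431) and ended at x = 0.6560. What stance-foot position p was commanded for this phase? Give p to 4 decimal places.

p = 0.0409

ωT = 3.1415·0.516 = 1.621014; cosh(ωT) = 2.627957, sinh(ωT) = 2.430259
x(T) = p + (x₀−p)·cosh(ωT) + (ẋ₀/ω)·sinh(ωT) ⇒ p·(1 − cosh) = x(T) − x₀·cosh − (ẋ₀/ω)·sinh
numerator   = 0.6560 − (0.1151)·2.627957 − (0.5431/3.1415)·2.430259 = -0.066619
denominator = 1 − 2.627957 = -1.627957
p = -0.066619 / -1.627957 = 0.0409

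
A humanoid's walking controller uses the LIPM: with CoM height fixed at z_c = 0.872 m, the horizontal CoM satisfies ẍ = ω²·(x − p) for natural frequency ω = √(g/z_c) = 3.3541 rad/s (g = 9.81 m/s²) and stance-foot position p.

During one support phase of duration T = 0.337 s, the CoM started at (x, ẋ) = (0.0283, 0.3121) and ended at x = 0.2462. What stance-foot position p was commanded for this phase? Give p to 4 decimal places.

ωT = 3.3541·0.337 = 1.130332; cosh(ωT) = 1.709805, sinh(ωT) = 1.386879
x(T) = p + (x₀−p)·cosh(ωT) + (ẋ₀/ω)·sinh(ωT) ⇒ p·(1 − cosh) = x(T) − x₀·cosh − (ẋ₀/ω)·sinh
numerator   = 0.2462 − (0.0283)·1.709805 − (0.3121/3.3541)·1.386879 = 0.068763
denominator = 1 − 1.709805 = -0.709805
p = 0.068763 / -0.709805 = -0.0969

p = -0.0969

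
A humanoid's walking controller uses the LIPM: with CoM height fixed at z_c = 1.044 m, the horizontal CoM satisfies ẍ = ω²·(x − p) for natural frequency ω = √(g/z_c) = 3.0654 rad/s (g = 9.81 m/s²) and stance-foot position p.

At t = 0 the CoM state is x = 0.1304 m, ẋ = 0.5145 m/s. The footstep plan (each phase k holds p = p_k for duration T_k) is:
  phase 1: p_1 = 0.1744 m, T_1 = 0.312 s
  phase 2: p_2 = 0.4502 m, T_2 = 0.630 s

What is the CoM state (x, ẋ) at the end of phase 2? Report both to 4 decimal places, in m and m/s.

phase 1: p=0.1744, T=0.312, ωT=0.956405, cosh=1.493298, sinh=1.109026; start (x,ẋ)=(0.130400, 0.514500) → end (x,ẋ)=(0.294835, 0.618719)
phase 2: p=0.4502, T=0.630, ωT=1.931202, cosh=3.521385, sinh=3.376411; start (x,ẋ)=(0.294835, 0.618719) → end (x,ẋ)=(0.584593, 0.570712)

x = 0.5846, ẋ = 0.5707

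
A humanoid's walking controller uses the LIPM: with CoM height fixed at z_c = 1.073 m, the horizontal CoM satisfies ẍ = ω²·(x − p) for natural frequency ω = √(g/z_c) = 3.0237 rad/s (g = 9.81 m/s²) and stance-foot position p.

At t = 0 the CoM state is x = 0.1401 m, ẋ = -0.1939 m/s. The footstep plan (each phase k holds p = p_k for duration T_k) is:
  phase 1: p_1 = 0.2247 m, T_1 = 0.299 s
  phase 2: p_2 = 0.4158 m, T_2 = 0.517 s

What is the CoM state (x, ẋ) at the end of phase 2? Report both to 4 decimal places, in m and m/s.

phase 1: p=0.2247, T=0.299, ωT=0.904086, cosh=1.437293, sinh=1.032381; start (x,ẋ)=(0.140100, -0.193900) → end (x,ẋ)=(0.036902, -0.542779)
phase 2: p=0.4158, T=0.517, ωT=1.563253, cosh=2.491890, sinh=2.282436; start (x,ẋ)=(0.036902, -0.542779) → end (x,ẋ)=(-0.938089, -3.967476)

x = -0.9381, ẋ = -3.9675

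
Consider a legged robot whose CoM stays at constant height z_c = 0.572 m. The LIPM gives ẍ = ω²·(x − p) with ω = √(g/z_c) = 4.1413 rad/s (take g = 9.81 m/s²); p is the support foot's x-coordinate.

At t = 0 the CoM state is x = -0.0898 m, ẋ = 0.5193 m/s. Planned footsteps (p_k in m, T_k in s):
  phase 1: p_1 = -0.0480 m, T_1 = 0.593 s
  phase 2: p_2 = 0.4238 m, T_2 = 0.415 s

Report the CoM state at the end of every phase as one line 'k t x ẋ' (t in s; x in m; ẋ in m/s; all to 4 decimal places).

phase 1: p=-0.0480, T=0.593, ωT=2.455791, cosh=5.870722, sinh=5.784927; start (x,ẋ)=(-0.089800, 0.519300) → end (x,ẋ)=(0.432007, 2.047258)
phase 2: p=0.4238, T=0.415, ωT=1.718640, cosh=2.878123, sinh=2.698813; start (x,ẋ)=(0.432007, 2.047258) → end (x,ẋ)=(1.781583, 5.983988)

1 0.5930 0.4320 2.0473
2 1.0080 1.7816 5.9840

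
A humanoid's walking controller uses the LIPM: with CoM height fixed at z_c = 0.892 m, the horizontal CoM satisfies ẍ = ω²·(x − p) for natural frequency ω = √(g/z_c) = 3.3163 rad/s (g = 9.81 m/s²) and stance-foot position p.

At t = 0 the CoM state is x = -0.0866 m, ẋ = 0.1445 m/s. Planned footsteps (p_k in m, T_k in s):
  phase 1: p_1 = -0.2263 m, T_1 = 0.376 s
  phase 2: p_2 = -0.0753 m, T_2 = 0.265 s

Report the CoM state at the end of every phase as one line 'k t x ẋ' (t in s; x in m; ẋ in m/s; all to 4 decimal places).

phase 1: p=-0.2263, T=0.376, ωT=1.246929, cosh=1.883513, sinh=1.596127; start (x,ẋ)=(-0.086600, 0.144500) → end (x,ẋ)=(0.106374, 1.011633)
phase 2: p=-0.0753, T=0.265, ωT=0.878820, cosh=1.411664, sinh=0.996391; start (x,ẋ)=(0.106374, 1.011633) → end (x,ẋ)=(0.485111, 2.028398)

1 0.3760 0.1064 1.0116
2 0.6410 0.4851 2.0284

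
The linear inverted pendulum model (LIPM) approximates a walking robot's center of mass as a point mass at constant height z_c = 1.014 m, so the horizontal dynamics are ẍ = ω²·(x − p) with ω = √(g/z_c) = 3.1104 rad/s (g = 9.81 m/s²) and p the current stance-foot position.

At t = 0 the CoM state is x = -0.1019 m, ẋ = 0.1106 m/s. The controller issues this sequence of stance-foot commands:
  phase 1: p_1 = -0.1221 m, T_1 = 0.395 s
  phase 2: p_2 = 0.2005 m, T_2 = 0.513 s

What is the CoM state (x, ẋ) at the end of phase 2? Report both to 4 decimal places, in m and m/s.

phase 1: p=-0.1221, T=0.395, ωT=1.228608, cosh=1.854585, sinh=1.561885; start (x,ẋ)=(-0.101900, 0.110600) → end (x,ẋ)=(-0.029100, 0.303250)
phase 2: p=0.2005, T=0.513, ωT=1.595635, cosh=2.567120, sinh=2.364340; start (x,ẋ)=(-0.029100, 0.303250) → end (x,ẋ)=(-0.158397, -0.910006)

x = -0.1584, ẋ = -0.9100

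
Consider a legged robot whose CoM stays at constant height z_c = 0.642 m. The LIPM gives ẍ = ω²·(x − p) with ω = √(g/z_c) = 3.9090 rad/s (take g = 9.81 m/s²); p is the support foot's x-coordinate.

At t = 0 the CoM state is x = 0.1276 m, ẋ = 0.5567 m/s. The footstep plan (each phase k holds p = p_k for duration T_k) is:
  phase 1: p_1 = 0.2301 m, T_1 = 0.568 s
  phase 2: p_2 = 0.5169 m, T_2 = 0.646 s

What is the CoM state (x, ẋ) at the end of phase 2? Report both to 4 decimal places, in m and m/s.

phase 1: p=0.2301, T=0.568, ωT=2.220312, cosh=4.659390, sinh=4.550814; start (x,ẋ)=(0.127600, 0.556700) → end (x,ẋ)=(0.400617, 0.770496)
phase 2: p=0.5169, T=0.646, ωT=2.525214, cosh=6.286805, sinh=6.206764; start (x,ẋ)=(0.400617, 0.770496) → end (x,ẋ)=(1.009253, 2.022661)

x = 1.0093, ẋ = 2.0227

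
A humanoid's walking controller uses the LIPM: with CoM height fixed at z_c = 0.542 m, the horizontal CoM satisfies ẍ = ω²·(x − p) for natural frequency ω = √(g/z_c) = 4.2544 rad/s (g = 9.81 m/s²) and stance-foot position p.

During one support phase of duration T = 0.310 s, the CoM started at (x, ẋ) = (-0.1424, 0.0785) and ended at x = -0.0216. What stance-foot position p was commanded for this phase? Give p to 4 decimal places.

p = -0.2309

ωT = 4.2544·0.310 = 1.318864; cosh(ωT) = 2.003305, sinh(ωT) = 1.735866
x(T) = p + (x₀−p)·cosh(ωT) + (ẋ₀/ω)·sinh(ωT) ⇒ p·(1 − cosh) = x(T) − x₀·cosh − (ẋ₀/ω)·sinh
numerator   = -0.0216 − (-0.1424)·2.003305 − (0.0785/4.2544)·1.735866 = 0.231641
denominator = 1 − 2.003305 = -1.003305
p = 0.231641 / -1.003305 = -0.2309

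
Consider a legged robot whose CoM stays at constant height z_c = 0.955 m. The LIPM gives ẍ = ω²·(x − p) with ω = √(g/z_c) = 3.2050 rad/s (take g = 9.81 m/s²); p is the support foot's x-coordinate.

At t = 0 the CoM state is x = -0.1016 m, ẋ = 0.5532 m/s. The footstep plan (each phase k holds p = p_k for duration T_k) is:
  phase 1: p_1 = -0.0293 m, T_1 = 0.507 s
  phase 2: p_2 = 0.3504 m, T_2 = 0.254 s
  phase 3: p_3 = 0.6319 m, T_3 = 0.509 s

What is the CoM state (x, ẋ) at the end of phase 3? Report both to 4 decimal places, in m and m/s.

x = 0.6143, ẋ = 0.2390

phase 1: p=-0.0293, T=0.507, ωT=1.624935, cosh=2.637507, sinh=2.440582; start (x,ẋ)=(-0.101600, 0.553200) → end (x,ẋ)=(0.201266, 0.893533)
phase 2: p=0.3504, T=0.254, ωT=0.814070, cosh=1.350063, sinh=0.907012; start (x,ẋ)=(0.201266, 0.893533) → end (x,ẋ)=(0.401928, 0.772797)
phase 3: p=0.6319, T=0.509, ωT=1.631345, cosh=2.653205, sinh=2.457539; start (x,ẋ)=(0.401928, 0.772797) → end (x,ẋ)=(0.614306, 0.239038)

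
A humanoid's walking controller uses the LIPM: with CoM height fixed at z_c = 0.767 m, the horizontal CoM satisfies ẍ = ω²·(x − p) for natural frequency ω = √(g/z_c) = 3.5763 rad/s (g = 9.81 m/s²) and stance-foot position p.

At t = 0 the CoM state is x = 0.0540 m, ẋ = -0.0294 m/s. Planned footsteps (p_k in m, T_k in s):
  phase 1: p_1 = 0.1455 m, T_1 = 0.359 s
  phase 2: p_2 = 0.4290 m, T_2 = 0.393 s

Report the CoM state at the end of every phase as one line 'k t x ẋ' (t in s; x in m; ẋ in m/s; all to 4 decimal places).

phase 1: p=0.1455, T=0.359, ωT=1.283892, cosh=1.943811, sinh=1.666853; start (x,ẋ)=(0.054000, -0.029400) → end (x,ẋ)=(-0.046062, -0.602595)
phase 2: p=0.4290, T=0.393, ωT=1.405486, cosh=2.161378, sinh=1.916130; start (x,ẋ)=(-0.046062, -0.602595) → end (x,ẋ)=(-0.920649, -4.557868)

1 0.3590 -0.0461 -0.6026
2 0.7520 -0.9206 -4.5579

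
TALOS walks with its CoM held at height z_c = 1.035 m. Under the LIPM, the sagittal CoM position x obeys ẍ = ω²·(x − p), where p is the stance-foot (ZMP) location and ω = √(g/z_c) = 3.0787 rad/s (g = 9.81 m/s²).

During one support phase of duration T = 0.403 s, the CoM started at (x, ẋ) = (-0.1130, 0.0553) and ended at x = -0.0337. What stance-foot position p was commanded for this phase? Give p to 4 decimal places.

ωT = 3.0787·0.403 = 1.240716; cosh(ωT) = 1.873633, sinh(ωT) = 1.584456
x(T) = p + (x₀−p)·cosh(ωT) + (ẋ₀/ω)·sinh(ωT) ⇒ p·(1 − cosh) = x(T) − x₀·cosh − (ẋ₀/ω)·sinh
numerator   = -0.0337 − (-0.1130)·1.873633 − (0.0553/3.0787)·1.584456 = 0.149560
denominator = 1 − 1.873633 = -0.873633
p = 0.149560 / -0.873633 = -0.1712

p = -0.1712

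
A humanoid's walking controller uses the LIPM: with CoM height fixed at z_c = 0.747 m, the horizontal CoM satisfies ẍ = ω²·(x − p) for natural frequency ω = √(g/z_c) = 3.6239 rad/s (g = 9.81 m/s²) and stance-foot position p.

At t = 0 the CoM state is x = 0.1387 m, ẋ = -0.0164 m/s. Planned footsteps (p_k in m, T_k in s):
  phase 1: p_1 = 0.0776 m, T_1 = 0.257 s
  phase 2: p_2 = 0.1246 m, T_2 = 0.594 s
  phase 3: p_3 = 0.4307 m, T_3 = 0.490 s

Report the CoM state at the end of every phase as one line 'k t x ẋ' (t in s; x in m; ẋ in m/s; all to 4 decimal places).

1 0.2570 0.1623 0.2133
2 0.8510 0.5390 1.5107
3 1.3410 1.9551 5.7135

phase 1: p=0.0776, T=0.257, ωT=0.931342, cosh=1.465969, sinh=1.071945; start (x,ẋ)=(0.138700, -0.016400) → end (x,ẋ)=(0.162320, 0.213308)
phase 2: p=0.1246, T=0.594, ωT=2.152597, cosh=4.361680, sinh=4.245498; start (x,ẋ)=(0.162320, 0.213308) → end (x,ẋ)=(0.539018, 1.510709)
phase 3: p=0.4307, T=0.490, ωT=1.775711, cosh=3.036920, sinh=2.867557; start (x,ẋ)=(0.539018, 1.510709) → end (x,ẋ)=(1.955061, 5.713510)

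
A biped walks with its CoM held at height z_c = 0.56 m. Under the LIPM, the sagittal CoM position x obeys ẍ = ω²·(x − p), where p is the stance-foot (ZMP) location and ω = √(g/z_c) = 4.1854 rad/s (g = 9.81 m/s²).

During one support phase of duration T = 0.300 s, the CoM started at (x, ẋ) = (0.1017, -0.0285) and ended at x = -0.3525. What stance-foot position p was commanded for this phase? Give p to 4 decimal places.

ωT = 4.1854·0.300 = 1.255620; cosh(ωT) = 1.897457, sinh(ωT) = 1.612557
x(T) = p + (x₀−p)·cosh(ωT) + (ẋ₀/ω)·sinh(ωT) ⇒ p·(1 − cosh) = x(T) − x₀·cosh − (ẋ₀/ω)·sinh
numerator   = -0.3525 − (0.1017)·1.897457 − (-0.0285/4.1854)·1.612557 = -0.534491
denominator = 1 − 1.897457 = -0.897457
p = -0.534491 / -0.897457 = 0.5956

p = 0.5956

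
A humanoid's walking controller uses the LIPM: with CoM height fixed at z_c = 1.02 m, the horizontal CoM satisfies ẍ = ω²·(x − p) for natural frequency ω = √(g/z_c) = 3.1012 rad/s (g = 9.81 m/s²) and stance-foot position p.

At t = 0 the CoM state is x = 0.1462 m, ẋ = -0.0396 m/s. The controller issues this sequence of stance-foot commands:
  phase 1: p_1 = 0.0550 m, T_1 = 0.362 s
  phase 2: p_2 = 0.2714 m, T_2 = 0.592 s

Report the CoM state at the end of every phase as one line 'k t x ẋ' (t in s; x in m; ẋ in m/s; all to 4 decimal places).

phase 1: p=0.0550, T=0.362, ωT=1.122634, cosh=1.699180, sinh=1.373759; start (x,ẋ)=(0.146200, -0.039600) → end (x,ẋ)=(0.192423, 0.321252)
phase 2: p=0.2714, T=0.592, ωT=1.835910, cosh=3.215154, sinh=3.055686; start (x,ẋ)=(0.192423, 0.321252) → end (x,ẋ)=(0.334015, 0.284469)

1 0.3620 0.1924 0.3213
2 0.9540 0.3340 0.2845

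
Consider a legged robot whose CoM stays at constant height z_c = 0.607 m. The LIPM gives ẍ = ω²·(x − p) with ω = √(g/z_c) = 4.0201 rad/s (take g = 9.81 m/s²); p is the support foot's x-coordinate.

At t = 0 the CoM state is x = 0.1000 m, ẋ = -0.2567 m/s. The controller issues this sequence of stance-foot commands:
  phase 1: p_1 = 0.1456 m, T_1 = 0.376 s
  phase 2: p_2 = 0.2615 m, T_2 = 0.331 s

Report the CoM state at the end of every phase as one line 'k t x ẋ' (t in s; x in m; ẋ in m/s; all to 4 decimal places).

1 0.3760 -0.1005 -1.0056
2 0.7070 -0.9113 -4.5959

phase 1: p=0.1456, T=0.376, ωT=1.511558, cosh=2.377177, sinh=2.156610; start (x,ẋ)=(0.100000, -0.256700) → end (x,ẋ)=(-0.100508, -1.005564)
phase 2: p=0.2615, T=0.331, ωT=1.330653, cosh=2.023909, sinh=1.759605; start (x,ẋ)=(-0.100508, -1.005564) → end (x,ẋ)=(-0.911308, -4.595935)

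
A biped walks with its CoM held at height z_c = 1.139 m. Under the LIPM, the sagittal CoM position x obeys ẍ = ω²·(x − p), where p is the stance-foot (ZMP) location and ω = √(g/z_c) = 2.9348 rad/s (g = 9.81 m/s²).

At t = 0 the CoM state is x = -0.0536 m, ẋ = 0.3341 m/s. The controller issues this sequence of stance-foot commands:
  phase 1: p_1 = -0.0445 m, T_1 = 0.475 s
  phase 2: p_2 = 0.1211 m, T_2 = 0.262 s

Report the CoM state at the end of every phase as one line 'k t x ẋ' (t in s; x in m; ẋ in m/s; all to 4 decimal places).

1 0.4750 0.1514 0.6643
2 0.7370 0.3525 0.9458

phase 1: p=-0.0445, T=0.475, ωT=1.394030, cosh=2.139568, sinh=1.891494; start (x,ẋ)=(-0.053600, 0.334100) → end (x,ẋ)=(0.151359, 0.664314)
phase 2: p=0.1211, T=0.262, ωT=0.768918, cosh=1.310472, sinh=0.846958; start (x,ẋ)=(0.151359, 0.664314) → end (x,ẋ)=(0.352469, 0.945779)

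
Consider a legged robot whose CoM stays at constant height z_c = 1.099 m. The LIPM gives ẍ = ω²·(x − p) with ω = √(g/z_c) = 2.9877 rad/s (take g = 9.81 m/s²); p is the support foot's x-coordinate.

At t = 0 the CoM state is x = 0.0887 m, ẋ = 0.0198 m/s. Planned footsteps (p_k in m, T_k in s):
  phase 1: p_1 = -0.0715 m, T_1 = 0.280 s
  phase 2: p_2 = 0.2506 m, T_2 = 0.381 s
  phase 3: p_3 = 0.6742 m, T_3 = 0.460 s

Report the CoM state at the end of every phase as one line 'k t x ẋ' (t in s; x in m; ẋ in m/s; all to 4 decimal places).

phase 1: p=-0.0715, T=0.280, ωT=0.836556, cosh=1.370802, sinh=0.937602; start (x,ẋ)=(0.088700, 0.019800) → end (x,ẋ)=(0.154316, 0.475906)
phase 2: p=0.2506, T=0.381, ωT=1.138314, cosh=1.720929, sinh=1.400571; start (x,ẋ)=(0.154316, 0.475906) → end (x,ẋ)=(0.307997, 0.416101)
phase 3: p=0.6742, T=0.460, ωT=1.374342, cosh=2.102741, sinh=1.849735; start (x,ẋ)=(0.307997, 0.416101) → end (x,ẋ)=(0.161785, -1.148852)

1 0.2800 0.1543 0.4759
2 0.6610 0.3080 0.4161
3 1.1210 0.1618 -1.1489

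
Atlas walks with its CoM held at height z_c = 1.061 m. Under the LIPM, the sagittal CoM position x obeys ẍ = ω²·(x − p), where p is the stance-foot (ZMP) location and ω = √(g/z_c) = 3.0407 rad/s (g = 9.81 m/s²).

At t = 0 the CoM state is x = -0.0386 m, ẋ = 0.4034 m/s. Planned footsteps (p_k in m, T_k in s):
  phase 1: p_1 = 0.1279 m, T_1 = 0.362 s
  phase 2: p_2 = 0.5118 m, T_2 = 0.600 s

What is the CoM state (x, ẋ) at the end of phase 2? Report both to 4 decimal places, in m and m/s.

x = -1.0324, ẋ = -4.4583

phase 1: p=0.1279, T=0.362, ωT=1.100733, cosh=1.669499, sinh=1.336872; start (x,ẋ)=(-0.038600, 0.403400) → end (x,ẋ)=(0.027287, -0.003351)
phase 2: p=0.5118, T=0.600, ωT=1.824420, cosh=3.180255, sinh=3.018944; start (x,ẋ)=(0.027287, -0.003351) → end (x,ẋ)=(-1.032402, -4.458342)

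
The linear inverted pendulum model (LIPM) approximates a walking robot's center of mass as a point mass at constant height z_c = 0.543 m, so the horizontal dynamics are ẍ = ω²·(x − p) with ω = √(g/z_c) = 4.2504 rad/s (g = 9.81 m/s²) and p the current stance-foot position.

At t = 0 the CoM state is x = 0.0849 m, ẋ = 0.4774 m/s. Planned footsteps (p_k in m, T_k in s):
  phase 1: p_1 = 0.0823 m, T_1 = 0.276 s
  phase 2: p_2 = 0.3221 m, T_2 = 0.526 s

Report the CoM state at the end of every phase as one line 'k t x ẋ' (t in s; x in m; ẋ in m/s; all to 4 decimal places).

phase 1: p=0.0823, T=0.276, ωT=1.173110, cosh=1.770717, sinh=1.461313; start (x,ẋ)=(0.084900, 0.477400) → end (x,ẋ)=(0.251037, 0.861489)
phase 2: p=0.3221, T=0.526, ωT=2.235710, cosh=4.730020, sinh=4.623104; start (x,ẋ)=(0.251037, 0.861489) → end (x,ẋ)=(0.923000, 2.678468)

1 0.2760 0.2510 0.8615
2 0.8020 0.9230 2.6785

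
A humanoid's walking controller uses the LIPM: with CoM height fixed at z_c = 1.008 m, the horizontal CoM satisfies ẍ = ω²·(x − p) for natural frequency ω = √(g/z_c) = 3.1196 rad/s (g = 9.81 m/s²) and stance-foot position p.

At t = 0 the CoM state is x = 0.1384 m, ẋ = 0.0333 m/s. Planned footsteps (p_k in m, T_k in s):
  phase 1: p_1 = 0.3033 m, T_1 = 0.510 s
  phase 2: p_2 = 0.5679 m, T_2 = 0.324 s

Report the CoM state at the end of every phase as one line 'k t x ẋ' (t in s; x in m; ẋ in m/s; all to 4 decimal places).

1 0.5100 -0.0931 -1.1250
2 0.8340 -0.8903 -4.2080

phase 1: p=0.3033, T=0.510, ωT=1.590996, cosh=2.556179, sinh=2.352456; start (x,ẋ)=(0.138400, 0.033300) → end (x,ẋ)=(-0.093103, -1.125035)
phase 2: p=0.5679, T=0.324, ωT=1.010750, cosh=1.555804, sinh=1.191858; start (x,ẋ)=(-0.093103, -1.125035) → end (x,ẋ)=(-0.890316, -4.208021)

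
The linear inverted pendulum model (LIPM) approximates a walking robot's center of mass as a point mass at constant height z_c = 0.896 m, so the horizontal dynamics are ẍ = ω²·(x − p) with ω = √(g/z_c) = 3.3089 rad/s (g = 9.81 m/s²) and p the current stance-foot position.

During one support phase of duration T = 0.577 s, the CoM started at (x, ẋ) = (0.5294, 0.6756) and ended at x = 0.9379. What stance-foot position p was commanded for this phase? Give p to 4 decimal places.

ωT = 3.3089·0.577 = 1.909235; cosh(ωT) = 3.448060, sinh(ωT) = 3.299867
x(T) = p + (x₀−p)·cosh(ωT) + (ẋ₀/ω)·sinh(ωT) ⇒ p·(1 − cosh) = x(T) − x₀·cosh − (ẋ₀/ω)·sinh
numerator   = 0.9379 − (0.5294)·3.448060 − (0.6756/3.3089)·3.299867 = -1.561259
denominator = 1 − 3.448060 = -2.448060
p = -1.561259 / -2.448060 = 0.6378

p = 0.6378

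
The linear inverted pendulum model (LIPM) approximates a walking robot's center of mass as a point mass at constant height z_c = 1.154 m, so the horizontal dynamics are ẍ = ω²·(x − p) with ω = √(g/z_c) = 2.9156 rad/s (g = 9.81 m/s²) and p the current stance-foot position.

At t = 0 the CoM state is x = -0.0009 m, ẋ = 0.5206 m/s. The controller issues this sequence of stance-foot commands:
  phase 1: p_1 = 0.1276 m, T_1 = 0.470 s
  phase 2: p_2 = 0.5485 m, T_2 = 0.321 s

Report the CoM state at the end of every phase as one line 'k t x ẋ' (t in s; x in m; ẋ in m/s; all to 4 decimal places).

phase 1: p=0.1276, T=0.470, ωT=1.370332, cosh=2.095340, sinh=1.841317; start (x,ẋ)=(-0.000900, 0.520600) → end (x,ẋ)=(0.187128, 0.400976)
phase 2: p=0.5485, T=0.321, ωT=0.935908, cosh=1.470878, sinh=1.078648; start (x,ẋ)=(0.187128, 0.400976) → end (x,ẋ)=(0.165311, -0.546693)

1 0.4700 0.1871 0.4010
2 0.7910 0.1653 -0.5467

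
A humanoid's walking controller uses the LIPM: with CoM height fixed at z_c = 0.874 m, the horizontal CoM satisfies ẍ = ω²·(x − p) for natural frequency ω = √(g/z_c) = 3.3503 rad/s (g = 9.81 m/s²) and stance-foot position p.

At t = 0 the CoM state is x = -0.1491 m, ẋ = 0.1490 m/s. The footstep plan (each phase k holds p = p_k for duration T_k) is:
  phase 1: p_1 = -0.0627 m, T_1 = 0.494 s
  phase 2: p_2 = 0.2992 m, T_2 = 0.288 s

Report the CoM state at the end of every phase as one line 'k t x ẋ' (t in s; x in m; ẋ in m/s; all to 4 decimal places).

1 0.4940 -0.1849 -0.3257
2 0.7820 -0.5373 -2.3087

phase 1: p=-0.0627, T=0.494, ωT=1.655048, cosh=2.712208, sinh=2.521125; start (x,ẋ)=(-0.149100, 0.149000) → end (x,ẋ)=(-0.184911, -0.325661)
phase 2: p=0.2992, T=0.288, ωT=0.964886, cosh=1.502758, sinh=1.121732; start (x,ẋ)=(-0.184911, -0.325661) → end (x,ẋ)=(-0.537338, -2.308745)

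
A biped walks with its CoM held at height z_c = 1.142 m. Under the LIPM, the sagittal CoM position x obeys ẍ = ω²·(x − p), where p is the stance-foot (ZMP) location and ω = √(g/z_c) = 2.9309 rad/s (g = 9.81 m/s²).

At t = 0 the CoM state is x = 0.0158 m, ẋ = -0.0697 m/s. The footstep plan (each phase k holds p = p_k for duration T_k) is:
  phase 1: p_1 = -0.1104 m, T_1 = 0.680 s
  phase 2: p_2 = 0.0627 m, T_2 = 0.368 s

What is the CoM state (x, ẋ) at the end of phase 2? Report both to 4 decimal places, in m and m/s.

phase 1: p=-0.1104, T=0.680, ωT=1.993012, cosh=3.736943, sinh=3.600659; start (x,ẋ)=(0.015800, -0.069700) → end (x,ẋ)=(0.275575, 1.071345)
phase 2: p=0.0627, T=0.368, ωT=1.078571, cosh=1.640278, sinh=1.300197; start (x,ẋ)=(0.275575, 1.071345) → end (x,ẋ)=(0.887140, 2.568515)

x = 0.8871, ẋ = 2.5685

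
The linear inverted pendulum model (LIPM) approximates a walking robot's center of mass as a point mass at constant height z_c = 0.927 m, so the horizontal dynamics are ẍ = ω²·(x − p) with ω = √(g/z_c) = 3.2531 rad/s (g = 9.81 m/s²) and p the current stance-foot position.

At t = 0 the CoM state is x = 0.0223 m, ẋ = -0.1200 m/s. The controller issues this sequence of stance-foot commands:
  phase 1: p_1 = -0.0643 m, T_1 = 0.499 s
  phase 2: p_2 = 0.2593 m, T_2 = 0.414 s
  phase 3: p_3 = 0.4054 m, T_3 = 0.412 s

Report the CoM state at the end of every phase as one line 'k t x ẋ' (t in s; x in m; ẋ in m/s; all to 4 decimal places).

phase 1: p=-0.0643, T=0.499, ωT=1.623297, cosh=2.633512, sinh=2.436265; start (x,ẋ)=(0.022300, -0.120000) → end (x,ẋ)=(0.073893, 0.370319)
phase 2: p=0.2593, T=0.414, ωT=1.346783, cosh=2.052557, sinh=1.792481; start (x,ẋ)=(0.073893, 0.370319) → end (x,ẋ)=(0.082791, -0.321026)
phase 3: p=0.4054, T=0.412, ωT=1.340277, cosh=2.040938, sinh=1.779165; start (x,ẋ)=(0.082791, -0.321026) → end (x,ẋ)=(-0.428598, -2.522390)

1 0.4990 0.0739 0.3703
2 0.9130 0.0828 -0.3210
3 1.3250 -0.4286 -2.5224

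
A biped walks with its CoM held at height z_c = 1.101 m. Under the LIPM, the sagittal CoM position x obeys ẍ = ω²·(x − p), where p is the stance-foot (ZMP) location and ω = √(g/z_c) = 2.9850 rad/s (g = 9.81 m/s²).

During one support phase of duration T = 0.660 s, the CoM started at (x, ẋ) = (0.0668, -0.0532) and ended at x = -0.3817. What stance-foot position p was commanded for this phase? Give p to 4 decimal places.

p = 0.2121

ωT = 2.9850·0.660 = 1.970100; cosh(ωT) = 3.655418, sinh(ωT) = 3.515975
x(T) = p + (x₀−p)·cosh(ωT) + (ẋ₀/ω)·sinh(ωT) ⇒ p·(1 − cosh) = x(T) − x₀·cosh − (ẋ₀/ω)·sinh
numerator   = -0.3817 − (0.0668)·3.655418 − (-0.0532/2.9850)·3.515975 = -0.563219
denominator = 1 − 3.655418 = -2.655418
p = -0.563219 / -2.655418 = 0.2121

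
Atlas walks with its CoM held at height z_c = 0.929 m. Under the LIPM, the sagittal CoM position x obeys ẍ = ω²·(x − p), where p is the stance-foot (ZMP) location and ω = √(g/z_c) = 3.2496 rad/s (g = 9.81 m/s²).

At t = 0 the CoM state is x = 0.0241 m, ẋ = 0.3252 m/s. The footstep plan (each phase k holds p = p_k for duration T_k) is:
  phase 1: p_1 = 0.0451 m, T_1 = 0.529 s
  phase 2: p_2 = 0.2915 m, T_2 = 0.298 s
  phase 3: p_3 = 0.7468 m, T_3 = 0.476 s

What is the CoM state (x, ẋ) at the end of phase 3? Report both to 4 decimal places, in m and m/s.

x = 0.8229, ẋ = 0.6327

phase 1: p=0.0451, T=0.529, ωT=1.719038, cosh=2.879200, sinh=2.699961; start (x,ẋ)=(0.024100, 0.325200) → end (x,ẋ)=(0.254832, 0.752066)
phase 2: p=0.2915, T=0.298, ωT=0.968381, cosh=1.506687, sinh=1.126990; start (x,ẋ)=(0.254832, 0.752066) → end (x,ẋ)=(0.497076, 0.998841)
phase 3: p=0.7468, T=0.476, ωT=1.546810, cosh=2.454694, sinh=2.241768; start (x,ẋ)=(0.497076, 0.998841) → end (x,ẋ)=(0.822865, 0.632651)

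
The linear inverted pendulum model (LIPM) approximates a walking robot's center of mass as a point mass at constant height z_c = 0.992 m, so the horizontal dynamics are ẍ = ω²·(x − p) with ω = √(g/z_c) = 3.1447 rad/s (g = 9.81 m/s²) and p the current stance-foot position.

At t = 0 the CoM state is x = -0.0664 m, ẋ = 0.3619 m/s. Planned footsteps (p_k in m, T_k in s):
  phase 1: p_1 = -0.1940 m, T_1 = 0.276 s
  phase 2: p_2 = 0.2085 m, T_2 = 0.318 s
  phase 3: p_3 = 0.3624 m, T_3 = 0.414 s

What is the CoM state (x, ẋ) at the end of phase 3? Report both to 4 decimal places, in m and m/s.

x = 0.9160, ẋ = 1.9974

phase 1: p=-0.1940, T=0.276, ωT=0.867937, cosh=1.400904, sinh=0.981088; start (x,ẋ)=(-0.066400, 0.361900) → end (x,ẋ)=(0.097661, 0.900662)
phase 2: p=0.2085, T=0.318, ωT=1.000015, cosh=1.543098, sinh=1.175224; start (x,ẋ)=(0.097661, 0.900662) → end (x,ẋ)=(0.374057, 0.980181)
phase 3: p=0.3624, T=0.414, ωT=1.301906, cosh=1.974155, sinh=1.702142; start (x,ẋ)=(0.374057, 0.980181) → end (x,ẋ)=(0.915958, 1.997425)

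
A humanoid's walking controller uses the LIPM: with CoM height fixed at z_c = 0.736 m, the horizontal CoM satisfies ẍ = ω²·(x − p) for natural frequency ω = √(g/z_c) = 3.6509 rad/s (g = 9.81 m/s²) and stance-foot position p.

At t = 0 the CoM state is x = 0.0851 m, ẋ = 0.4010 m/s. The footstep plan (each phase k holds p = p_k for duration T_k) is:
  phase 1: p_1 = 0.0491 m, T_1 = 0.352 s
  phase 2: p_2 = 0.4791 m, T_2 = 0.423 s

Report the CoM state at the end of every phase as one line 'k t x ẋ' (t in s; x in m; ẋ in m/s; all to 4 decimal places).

phase 1: p=0.0491, T=0.352, ωT=1.285117, cosh=1.945854, sinh=1.669236; start (x,ẋ)=(0.085100, 0.401000) → end (x,ẋ)=(0.302493, 0.999679)
phase 2: p=0.4791, T=0.423, ωT=1.544331, cosh=2.449145, sinh=2.235690; start (x,ẋ)=(0.302493, 0.999679) → end (x,ẋ)=(0.658734, 1.006842)

1 0.3520 0.3025 0.9997
2 0.7750 0.6587 1.0068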